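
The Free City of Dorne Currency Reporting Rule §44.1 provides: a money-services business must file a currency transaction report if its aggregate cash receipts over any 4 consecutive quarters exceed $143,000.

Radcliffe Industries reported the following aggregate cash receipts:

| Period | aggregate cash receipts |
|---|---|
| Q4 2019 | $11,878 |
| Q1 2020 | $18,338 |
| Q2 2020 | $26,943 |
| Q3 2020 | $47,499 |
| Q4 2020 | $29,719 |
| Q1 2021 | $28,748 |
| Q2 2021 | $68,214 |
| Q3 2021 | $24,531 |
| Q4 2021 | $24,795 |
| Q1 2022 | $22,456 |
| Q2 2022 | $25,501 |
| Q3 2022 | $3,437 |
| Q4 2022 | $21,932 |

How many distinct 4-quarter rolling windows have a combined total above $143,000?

3

Q4 2019–Q3 2020: $11,878 + $18,338 + $26,943 + $47,499 = $104,658 (under)
Q1 2020–Q4 2020: $18,338 + $26,943 + $47,499 + $29,719 = $122,499 (under)
Q2 2020–Q1 2021: $26,943 + $47,499 + $29,719 + $28,748 = $132,909 (under)
Q3 2020–Q2 2021: $47,499 + $29,719 + $28,748 + $68,214 = $174,180 (over)
Q4 2020–Q3 2021: $29,719 + $28,748 + $68,214 + $24,531 = $151,212 (over)
Q1 2021–Q4 2021: $28,748 + $68,214 + $24,531 + $24,795 = $146,288 (over)
Q2 2021–Q1 2022: $68,214 + $24,531 + $24,795 + $22,456 = $139,996 (under)
Q3 2021–Q2 2022: $24,531 + $24,795 + $22,456 + $25,501 = $97,283 (under)
Q4 2021–Q3 2022: $24,795 + $22,456 + $25,501 + $3,437 = $76,189 (under)
Q1 2022–Q4 2022: $22,456 + $25,501 + $3,437 + $21,932 = $73,326 (under)
3 windows exceed the threshold.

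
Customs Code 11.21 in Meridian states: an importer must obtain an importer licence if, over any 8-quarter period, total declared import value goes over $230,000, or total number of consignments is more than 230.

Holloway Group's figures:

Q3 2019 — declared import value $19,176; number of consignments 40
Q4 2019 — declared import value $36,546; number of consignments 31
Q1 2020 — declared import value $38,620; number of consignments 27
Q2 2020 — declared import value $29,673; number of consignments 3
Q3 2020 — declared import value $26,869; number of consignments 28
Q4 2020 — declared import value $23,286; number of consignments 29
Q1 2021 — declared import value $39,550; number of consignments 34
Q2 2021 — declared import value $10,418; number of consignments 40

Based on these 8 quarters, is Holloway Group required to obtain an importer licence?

Yes

Total declared import value: $19,176 + $36,546 + $38,620 + $29,673 + $26,869 + $23,286 + $39,550 + $10,418 = $224,138 (≤ $230,000).
Total number of consignments: 40 + 31 + 27 + 3 + 28 + 29 + 34 + 40 = 232 (> 230).
The test is 'or': at least one threshold is exceeded.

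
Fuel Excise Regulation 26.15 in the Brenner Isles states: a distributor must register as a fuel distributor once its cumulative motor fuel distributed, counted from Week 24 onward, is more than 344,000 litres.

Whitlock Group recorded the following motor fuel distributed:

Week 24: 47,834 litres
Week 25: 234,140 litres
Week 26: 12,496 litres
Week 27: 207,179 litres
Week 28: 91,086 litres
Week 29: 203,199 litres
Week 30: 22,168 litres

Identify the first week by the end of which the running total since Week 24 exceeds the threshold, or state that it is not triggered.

Week 27

Through Week 24: 47,834 litres
Through Week 25: 281,974 litres
Through Week 26: 294,470 litres
Through Week 27: 501,649 litres ← exceeds threshold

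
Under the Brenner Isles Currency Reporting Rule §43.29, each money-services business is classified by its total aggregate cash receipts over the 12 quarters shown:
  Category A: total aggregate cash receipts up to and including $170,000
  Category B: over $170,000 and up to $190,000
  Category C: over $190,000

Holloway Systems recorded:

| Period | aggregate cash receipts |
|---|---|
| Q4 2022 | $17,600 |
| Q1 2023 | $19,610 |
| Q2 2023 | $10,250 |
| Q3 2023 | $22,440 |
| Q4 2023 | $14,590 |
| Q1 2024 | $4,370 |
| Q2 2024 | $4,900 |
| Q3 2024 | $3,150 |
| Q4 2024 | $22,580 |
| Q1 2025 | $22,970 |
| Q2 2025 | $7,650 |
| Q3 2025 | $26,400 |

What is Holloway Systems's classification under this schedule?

Category B

Total aggregate cash receipts: $17,600 + $19,610 + $10,250 + $22,440 + $14,590 + $4,370 + $4,900 + $3,150 + $22,580 + $22,970 + $7,650 + $26,400 = $176,510.
$170,000 < $176,510 ≤ $190,000, so Category B applies.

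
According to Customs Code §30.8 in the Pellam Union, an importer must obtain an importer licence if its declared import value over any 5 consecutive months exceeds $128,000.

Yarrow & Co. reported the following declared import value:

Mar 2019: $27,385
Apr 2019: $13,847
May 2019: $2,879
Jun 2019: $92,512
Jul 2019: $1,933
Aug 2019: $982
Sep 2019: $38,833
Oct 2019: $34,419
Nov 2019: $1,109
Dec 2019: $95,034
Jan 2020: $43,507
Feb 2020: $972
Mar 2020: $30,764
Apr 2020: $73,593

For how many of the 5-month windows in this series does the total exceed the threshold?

Mar 2019–Jul 2019: $27,385 + $13,847 + $2,879 + $92,512 + $1,933 = $138,556 (over)
Apr 2019–Aug 2019: $13,847 + $2,879 + $92,512 + $1,933 + $982 = $112,153 (under)
May 2019–Sep 2019: $2,879 + $92,512 + $1,933 + $982 + $38,833 = $137,139 (over)
Jun 2019–Oct 2019: $92,512 + $1,933 + $982 + $38,833 + $34,419 = $168,679 (over)
Jul 2019–Nov 2019: $1,933 + $982 + $38,833 + $34,419 + $1,109 = $77,276 (under)
Aug 2019–Dec 2019: $982 + $38,833 + $34,419 + $1,109 + $95,034 = $170,377 (over)
Sep 2019–Jan 2020: $38,833 + $34,419 + $1,109 + $95,034 + $43,507 = $212,902 (over)
Oct 2019–Feb 2020: $34,419 + $1,109 + $95,034 + $43,507 + $972 = $175,041 (over)
Nov 2019–Mar 2020: $1,109 + $95,034 + $43,507 + $972 + $30,764 = $171,386 (over)
Dec 2019–Apr 2020: $95,034 + $43,507 + $972 + $30,764 + $73,593 = $243,870 (over)
8 windows exceed the threshold.

8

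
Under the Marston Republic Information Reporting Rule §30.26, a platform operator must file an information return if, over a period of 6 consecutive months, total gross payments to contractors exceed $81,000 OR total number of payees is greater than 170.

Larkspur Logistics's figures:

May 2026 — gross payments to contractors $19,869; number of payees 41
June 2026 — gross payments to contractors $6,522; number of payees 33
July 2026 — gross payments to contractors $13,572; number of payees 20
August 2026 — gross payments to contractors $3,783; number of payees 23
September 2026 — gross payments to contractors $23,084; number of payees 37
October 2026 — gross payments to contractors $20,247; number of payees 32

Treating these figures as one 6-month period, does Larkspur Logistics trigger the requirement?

Total gross payments to contractors: $19,869 + $6,522 + $13,572 + $3,783 + $23,084 + $20,247 = $87,077 (> $81,000).
Total number of payees: 41 + 33 + 20 + 23 + 37 + 32 = 186 (> 170).
The test is 'or': at least one threshold is exceeded.

Yes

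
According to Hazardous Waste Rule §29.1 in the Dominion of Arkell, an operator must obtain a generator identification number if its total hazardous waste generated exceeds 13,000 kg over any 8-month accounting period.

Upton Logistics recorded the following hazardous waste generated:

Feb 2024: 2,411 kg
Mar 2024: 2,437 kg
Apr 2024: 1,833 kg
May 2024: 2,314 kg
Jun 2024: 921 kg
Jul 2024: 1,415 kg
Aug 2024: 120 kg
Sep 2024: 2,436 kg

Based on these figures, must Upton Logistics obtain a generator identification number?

Yes

Total hazardous waste generated: 2,411 kg + 2,437 kg + 1,833 kg + 2,314 kg + 921 kg + 1,415 kg + 120 kg + 2,436 kg = 13,887 kg.
13,887 kg > 13,000 kg, so the threshold is exceeded.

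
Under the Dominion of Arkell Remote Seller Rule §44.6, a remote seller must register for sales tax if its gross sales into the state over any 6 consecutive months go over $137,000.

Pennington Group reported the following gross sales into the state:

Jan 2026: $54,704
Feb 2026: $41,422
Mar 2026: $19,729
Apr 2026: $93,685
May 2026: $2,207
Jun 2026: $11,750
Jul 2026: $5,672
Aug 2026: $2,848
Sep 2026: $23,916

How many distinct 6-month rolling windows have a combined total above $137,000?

Jan 2026–Jun 2026: $54,704 + $41,422 + $19,729 + $93,685 + $2,207 + $11,750 = $223,497 (over)
Feb 2026–Jul 2026: $41,422 + $19,729 + $93,685 + $2,207 + $11,750 + $5,672 = $174,465 (over)
Mar 2026–Aug 2026: $19,729 + $93,685 + $2,207 + $11,750 + $5,672 + $2,848 = $135,891 (under)
Apr 2026–Sep 2026: $93,685 + $2,207 + $11,750 + $5,672 + $2,848 + $23,916 = $140,078 (over)
3 windows exceed the threshold.

3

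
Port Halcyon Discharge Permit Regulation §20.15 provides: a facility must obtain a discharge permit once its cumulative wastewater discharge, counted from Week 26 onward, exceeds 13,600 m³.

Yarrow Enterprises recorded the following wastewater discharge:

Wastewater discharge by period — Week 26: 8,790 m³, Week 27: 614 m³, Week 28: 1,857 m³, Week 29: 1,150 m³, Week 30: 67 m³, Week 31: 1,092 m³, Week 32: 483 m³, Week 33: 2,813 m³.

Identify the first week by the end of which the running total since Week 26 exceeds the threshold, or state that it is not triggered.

Week 32

Through Week 26: 8,790 m³
Through Week 27: 9,404 m³
Through Week 28: 11,261 m³
Through Week 29: 12,411 m³
Through Week 30: 12,478 m³
Through Week 31: 13,570 m³
Through Week 32: 14,053 m³ ← exceeds threshold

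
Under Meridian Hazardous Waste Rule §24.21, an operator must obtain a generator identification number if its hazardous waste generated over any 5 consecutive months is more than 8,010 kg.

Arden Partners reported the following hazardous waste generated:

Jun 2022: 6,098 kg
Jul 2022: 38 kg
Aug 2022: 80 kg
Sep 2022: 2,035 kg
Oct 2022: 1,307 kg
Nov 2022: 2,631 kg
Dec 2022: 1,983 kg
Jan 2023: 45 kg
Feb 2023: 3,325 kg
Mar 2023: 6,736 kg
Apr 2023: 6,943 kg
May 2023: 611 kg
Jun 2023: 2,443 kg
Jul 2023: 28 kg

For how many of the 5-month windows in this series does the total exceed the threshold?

Jun 2022–Oct 2022: 6,098 kg + 38 kg + 80 kg + 2,035 kg + 1,307 kg = 9,558 kg (over)
Jul 2022–Nov 2022: 38 kg + 80 kg + 2,035 kg + 1,307 kg + 2,631 kg = 6,091 kg (under)
Aug 2022–Dec 2022: 80 kg + 2,035 kg + 1,307 kg + 2,631 kg + 1,983 kg = 8,036 kg (over)
Sep 2022–Jan 2023: 2,035 kg + 1,307 kg + 2,631 kg + 1,983 kg + 45 kg = 8,001 kg (under)
Oct 2022–Feb 2023: 1,307 kg + 2,631 kg + 1,983 kg + 45 kg + 3,325 kg = 9,291 kg (over)
Nov 2022–Mar 2023: 2,631 kg + 1,983 kg + 45 kg + 3,325 kg + 6,736 kg = 14,720 kg (over)
Dec 2022–Apr 2023: 1,983 kg + 45 kg + 3,325 kg + 6,736 kg + 6,943 kg = 19,032 kg (over)
Jan 2023–May 2023: 45 kg + 3,325 kg + 6,736 kg + 6,943 kg + 611 kg = 17,660 kg (over)
Feb 2023–Jun 2023: 3,325 kg + 6,736 kg + 6,943 kg + 611 kg + 2,443 kg = 20,058 kg (over)
Mar 2023–Jul 2023: 6,736 kg + 6,943 kg + 611 kg + 2,443 kg + 28 kg = 16,761 kg (over)
8 windows exceed the threshold.

8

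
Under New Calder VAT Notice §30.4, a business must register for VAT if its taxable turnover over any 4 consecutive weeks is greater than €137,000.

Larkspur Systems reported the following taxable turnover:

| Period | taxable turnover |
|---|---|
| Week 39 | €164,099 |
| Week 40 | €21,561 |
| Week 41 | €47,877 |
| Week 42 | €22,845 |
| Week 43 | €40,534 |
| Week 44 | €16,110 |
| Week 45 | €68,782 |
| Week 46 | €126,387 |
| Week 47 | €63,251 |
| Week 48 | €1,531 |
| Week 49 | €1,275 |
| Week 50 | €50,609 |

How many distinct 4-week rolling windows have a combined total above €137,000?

Week 39–Week 42: €164,099 + €21,561 + €47,877 + €22,845 = €256,382 (over)
Week 40–Week 43: €21,561 + €47,877 + €22,845 + €40,534 = €132,817 (under)
Week 41–Week 44: €47,877 + €22,845 + €40,534 + €16,110 = €127,366 (under)
Week 42–Week 45: €22,845 + €40,534 + €16,110 + €68,782 = €148,271 (over)
Week 43–Week 46: €40,534 + €16,110 + €68,782 + €126,387 = €251,813 (over)
Week 44–Week 47: €16,110 + €68,782 + €126,387 + €63,251 = €274,530 (over)
Week 45–Week 48: €68,782 + €126,387 + €63,251 + €1,531 = €259,951 (over)
Week 46–Week 49: €126,387 + €63,251 + €1,531 + €1,275 = €192,444 (over)
Week 47–Week 50: €63,251 + €1,531 + €1,275 + €50,609 = €116,666 (under)
6 windows exceed the threshold.

6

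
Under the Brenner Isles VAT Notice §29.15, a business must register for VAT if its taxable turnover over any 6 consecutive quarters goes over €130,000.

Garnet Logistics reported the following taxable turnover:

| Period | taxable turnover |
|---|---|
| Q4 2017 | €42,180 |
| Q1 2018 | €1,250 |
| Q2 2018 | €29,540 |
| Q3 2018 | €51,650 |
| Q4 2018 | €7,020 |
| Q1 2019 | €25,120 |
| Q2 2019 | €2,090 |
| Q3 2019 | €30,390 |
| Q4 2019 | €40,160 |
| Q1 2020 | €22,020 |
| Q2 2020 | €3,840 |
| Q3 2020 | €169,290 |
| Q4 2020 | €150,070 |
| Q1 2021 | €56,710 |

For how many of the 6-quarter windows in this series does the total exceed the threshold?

Q4 2017–Q1 2019: €42,180 + €1,250 + €29,540 + €51,650 + €7,020 + €25,120 = €156,760 (over)
Q1 2018–Q2 2019: €1,250 + €29,540 + €51,650 + €7,020 + €25,120 + €2,090 = €116,670 (under)
Q2 2018–Q3 2019: €29,540 + €51,650 + €7,020 + €25,120 + €2,090 + €30,390 = €145,810 (over)
Q3 2018–Q4 2019: €51,650 + €7,020 + €25,120 + €2,090 + €30,390 + €40,160 = €156,430 (over)
Q4 2018–Q1 2020: €7,020 + €25,120 + €2,090 + €30,390 + €40,160 + €22,020 = €126,800 (under)
Q1 2019–Q2 2020: €25,120 + €2,090 + €30,390 + €40,160 + €22,020 + €3,840 = €123,620 (under)
Q2 2019–Q3 2020: €2,090 + €30,390 + €40,160 + €22,020 + €3,840 + €169,290 = €267,790 (over)
Q3 2019–Q4 2020: €30,390 + €40,160 + €22,020 + €3,840 + €169,290 + €150,070 = €415,770 (over)
Q4 2019–Q1 2021: €40,160 + €22,020 + €3,840 + €169,290 + €150,070 + €56,710 = €442,090 (over)
6 windows exceed the threshold.

6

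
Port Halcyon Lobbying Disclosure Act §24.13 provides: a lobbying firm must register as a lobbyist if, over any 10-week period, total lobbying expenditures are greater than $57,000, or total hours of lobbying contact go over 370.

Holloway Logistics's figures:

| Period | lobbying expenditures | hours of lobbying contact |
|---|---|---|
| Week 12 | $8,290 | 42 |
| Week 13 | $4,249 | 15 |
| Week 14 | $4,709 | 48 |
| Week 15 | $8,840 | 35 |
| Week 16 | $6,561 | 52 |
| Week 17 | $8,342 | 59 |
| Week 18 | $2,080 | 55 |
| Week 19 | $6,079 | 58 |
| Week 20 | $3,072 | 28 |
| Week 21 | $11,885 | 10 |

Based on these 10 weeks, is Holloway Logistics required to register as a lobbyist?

Total lobbying expenditures: $8,290 + $4,249 + $4,709 + $8,840 + $6,561 + $8,342 + $2,080 + $6,079 + $3,072 + $11,885 = $64,107 (> $57,000).
Total hours of lobbying contact: 42 + 15 + 48 + 35 + 52 + 59 + 55 + 58 + 28 + 10 = 402 (> 370).
The test is 'or': at least one threshold is exceeded.

Yes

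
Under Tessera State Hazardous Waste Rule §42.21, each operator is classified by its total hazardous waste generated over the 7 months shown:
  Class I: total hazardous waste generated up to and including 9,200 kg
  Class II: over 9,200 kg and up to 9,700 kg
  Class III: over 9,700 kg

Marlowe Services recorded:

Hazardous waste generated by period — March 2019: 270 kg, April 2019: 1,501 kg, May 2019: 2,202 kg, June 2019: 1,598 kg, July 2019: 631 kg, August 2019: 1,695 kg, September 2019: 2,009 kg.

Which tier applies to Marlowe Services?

Class III

Total hazardous waste generated: 270 kg + 1,501 kg + 2,202 kg + 1,598 kg + 631 kg + 1,695 kg + 2,009 kg = 9,906 kg.
9,906 kg > 9,700 kg, so Class III applies.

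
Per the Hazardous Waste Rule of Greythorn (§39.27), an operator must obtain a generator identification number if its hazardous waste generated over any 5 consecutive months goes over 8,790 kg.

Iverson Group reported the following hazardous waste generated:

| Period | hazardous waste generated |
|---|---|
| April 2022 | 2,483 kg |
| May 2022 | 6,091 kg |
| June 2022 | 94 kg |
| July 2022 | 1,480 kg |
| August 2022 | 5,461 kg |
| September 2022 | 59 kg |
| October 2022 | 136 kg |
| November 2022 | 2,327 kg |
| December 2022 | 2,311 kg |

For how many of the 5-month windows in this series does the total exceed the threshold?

April 2022–August 2022: 2,483 kg + 6,091 kg + 94 kg + 1,480 kg + 5,461 kg = 15,609 kg (over)
May 2022–September 2022: 6,091 kg + 94 kg + 1,480 kg + 5,461 kg + 59 kg = 13,185 kg (over)
June 2022–October 2022: 94 kg + 1,480 kg + 5,461 kg + 59 kg + 136 kg = 7,230 kg (under)
July 2022–November 2022: 1,480 kg + 5,461 kg + 59 kg + 136 kg + 2,327 kg = 9,463 kg (over)
August 2022–December 2022: 5,461 kg + 59 kg + 136 kg + 2,327 kg + 2,311 kg = 10,294 kg (over)
4 windows exceed the threshold.

4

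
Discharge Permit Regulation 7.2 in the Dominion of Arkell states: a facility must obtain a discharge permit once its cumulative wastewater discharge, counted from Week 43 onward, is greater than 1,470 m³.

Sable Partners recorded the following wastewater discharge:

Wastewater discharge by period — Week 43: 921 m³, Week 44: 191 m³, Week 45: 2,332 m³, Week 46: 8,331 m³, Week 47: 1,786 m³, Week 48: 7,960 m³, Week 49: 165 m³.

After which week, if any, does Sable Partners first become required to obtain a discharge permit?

Week 45

Through Week 43: 921 m³
Through Week 44: 1,112 m³
Through Week 45: 3,444 m³ ← exceeds threshold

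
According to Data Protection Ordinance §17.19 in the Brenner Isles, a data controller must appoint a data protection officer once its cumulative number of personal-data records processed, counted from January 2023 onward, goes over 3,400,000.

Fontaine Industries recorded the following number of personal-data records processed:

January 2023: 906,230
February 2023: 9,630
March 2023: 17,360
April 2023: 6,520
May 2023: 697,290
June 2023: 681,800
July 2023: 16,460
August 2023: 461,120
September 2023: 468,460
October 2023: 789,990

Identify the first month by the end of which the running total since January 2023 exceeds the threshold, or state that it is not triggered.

October 2023

Through January 2023: 906,230
Through February 2023: 915,860
Through March 2023: 933,220
Through April 2023: 939,740
Through May 2023: 1,637,030
Through June 2023: 2,318,830
Through July 2023: 2,335,290
Through August 2023: 2,796,410
Through September 2023: 3,264,870
Through October 2023: 4,054,860 ← exceeds threshold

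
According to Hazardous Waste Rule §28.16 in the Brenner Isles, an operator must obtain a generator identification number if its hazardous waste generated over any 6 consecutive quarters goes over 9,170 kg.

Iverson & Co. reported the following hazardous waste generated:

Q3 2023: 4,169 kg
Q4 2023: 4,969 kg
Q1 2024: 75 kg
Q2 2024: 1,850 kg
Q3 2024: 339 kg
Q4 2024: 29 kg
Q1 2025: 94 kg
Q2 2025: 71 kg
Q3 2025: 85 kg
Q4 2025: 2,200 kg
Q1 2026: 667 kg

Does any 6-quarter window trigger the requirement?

Q3 2023–Q4 2024: 4,169 kg + 4,969 kg + 75 kg + 1,850 kg + 339 kg + 29 kg = 11,431 kg (over)
Q4 2023–Q1 2025: 4,969 kg + 75 kg + 1,850 kg + 339 kg + 29 kg + 94 kg = 7,356 kg (under)
Q1 2024–Q2 2025: 75 kg + 1,850 kg + 339 kg + 29 kg + 94 kg + 71 kg = 2,458 kg (under)
Q2 2024–Q3 2025: 1,850 kg + 339 kg + 29 kg + 94 kg + 71 kg + 85 kg = 2,468 kg (under)
Q3 2024–Q4 2025: 339 kg + 29 kg + 94 kg + 71 kg + 85 kg + 2,200 kg = 2,818 kg (under)
Q4 2024–Q1 2026: 29 kg + 94 kg + 71 kg + 85 kg + 2,200 kg + 667 kg = 3,146 kg (under)
At least one window exceeds 9,170 kg.

Yes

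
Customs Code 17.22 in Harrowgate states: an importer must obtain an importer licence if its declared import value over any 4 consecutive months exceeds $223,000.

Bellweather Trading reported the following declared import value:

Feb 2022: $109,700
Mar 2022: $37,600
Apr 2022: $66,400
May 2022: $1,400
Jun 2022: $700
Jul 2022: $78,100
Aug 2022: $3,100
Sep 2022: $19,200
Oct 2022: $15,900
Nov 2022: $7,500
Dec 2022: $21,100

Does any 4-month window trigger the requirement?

No

Feb 2022–May 2022: $109,700 + $37,600 + $66,400 + $1,400 = $215,100 (under)
Mar 2022–Jun 2022: $37,600 + $66,400 + $1,400 + $700 = $106,100 (under)
Apr 2022–Jul 2022: $66,400 + $1,400 + $700 + $78,100 = $146,600 (under)
May 2022–Aug 2022: $1,400 + $700 + $78,100 + $3,100 = $83,300 (under)
Jun 2022–Sep 2022: $700 + $78,100 + $3,100 + $19,200 = $101,100 (under)
Jul 2022–Oct 2022: $78,100 + $3,100 + $19,200 + $15,900 = $116,300 (under)
Aug 2022–Nov 2022: $3,100 + $19,200 + $15,900 + $7,500 = $45,700 (under)
Sep 2022–Dec 2022: $19,200 + $15,900 + $7,500 + $21,100 = $63,700 (under)
No window exceeds $223,000.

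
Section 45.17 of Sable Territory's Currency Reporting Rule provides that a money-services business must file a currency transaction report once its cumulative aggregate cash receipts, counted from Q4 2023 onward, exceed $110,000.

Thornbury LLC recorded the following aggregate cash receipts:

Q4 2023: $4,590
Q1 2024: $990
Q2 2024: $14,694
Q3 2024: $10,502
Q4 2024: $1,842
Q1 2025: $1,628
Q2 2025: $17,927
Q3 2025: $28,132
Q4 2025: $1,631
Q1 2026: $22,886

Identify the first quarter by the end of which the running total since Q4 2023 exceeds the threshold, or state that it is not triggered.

Through Q4 2023: $4,590
Through Q1 2024: $5,580
Through Q2 2024: $20,274
Through Q3 2024: $30,776
Through Q4 2024: $32,618
Through Q1 2025: $34,246
Through Q2 2025: $52,173
Through Q3 2025: $80,305
Through Q4 2025: $81,936
Through Q1 2026: $104,822
Final cumulative total $104,822 ≤ $110,000; the threshold is never exceeded.

Not triggered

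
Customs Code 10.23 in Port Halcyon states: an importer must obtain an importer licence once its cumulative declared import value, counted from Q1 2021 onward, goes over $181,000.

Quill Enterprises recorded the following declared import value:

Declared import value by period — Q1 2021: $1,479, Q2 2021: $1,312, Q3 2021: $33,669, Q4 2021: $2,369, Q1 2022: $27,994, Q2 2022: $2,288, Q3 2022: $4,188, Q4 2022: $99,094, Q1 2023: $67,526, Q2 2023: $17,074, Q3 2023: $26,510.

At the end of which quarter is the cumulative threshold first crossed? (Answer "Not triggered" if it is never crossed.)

Q1 2023

Through Q1 2021: $1,479
Through Q2 2021: $2,791
Through Q3 2021: $36,460
Through Q4 2021: $38,829
Through Q1 2022: $66,823
Through Q2 2022: $69,111
Through Q3 2022: $73,299
Through Q4 2022: $172,393
Through Q1 2023: $239,919 ← exceeds threshold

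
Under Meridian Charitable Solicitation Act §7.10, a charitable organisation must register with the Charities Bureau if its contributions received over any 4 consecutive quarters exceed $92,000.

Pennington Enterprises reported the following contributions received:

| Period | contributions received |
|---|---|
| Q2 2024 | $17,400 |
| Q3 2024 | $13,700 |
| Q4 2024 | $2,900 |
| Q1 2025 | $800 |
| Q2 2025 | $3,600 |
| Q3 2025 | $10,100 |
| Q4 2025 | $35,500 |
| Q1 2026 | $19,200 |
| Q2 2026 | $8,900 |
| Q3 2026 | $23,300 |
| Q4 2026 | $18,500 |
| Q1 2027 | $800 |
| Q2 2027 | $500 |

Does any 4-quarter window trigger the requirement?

No

Q2 2024–Q1 2025: $17,400 + $13,700 + $2,900 + $800 = $34,800 (under)
Q3 2024–Q2 2025: $13,700 + $2,900 + $800 + $3,600 = $21,000 (under)
Q4 2024–Q3 2025: $2,900 + $800 + $3,600 + $10,100 = $17,400 (under)
Q1 2025–Q4 2025: $800 + $3,600 + $10,100 + $35,500 = $50,000 (under)
Q2 2025–Q1 2026: $3,600 + $10,100 + $35,500 + $19,200 = $68,400 (under)
Q3 2025–Q2 2026: $10,100 + $35,500 + $19,200 + $8,900 = $73,700 (under)
Q4 2025–Q3 2026: $35,500 + $19,200 + $8,900 + $23,300 = $86,900 (under)
Q1 2026–Q4 2026: $19,200 + $8,900 + $23,300 + $18,500 = $69,900 (under)
Q2 2026–Q1 2027: $8,900 + $23,300 + $18,500 + $800 = $51,500 (under)
Q3 2026–Q2 2027: $23,300 + $18,500 + $800 + $500 = $43,100 (under)
No window exceeds $92,000.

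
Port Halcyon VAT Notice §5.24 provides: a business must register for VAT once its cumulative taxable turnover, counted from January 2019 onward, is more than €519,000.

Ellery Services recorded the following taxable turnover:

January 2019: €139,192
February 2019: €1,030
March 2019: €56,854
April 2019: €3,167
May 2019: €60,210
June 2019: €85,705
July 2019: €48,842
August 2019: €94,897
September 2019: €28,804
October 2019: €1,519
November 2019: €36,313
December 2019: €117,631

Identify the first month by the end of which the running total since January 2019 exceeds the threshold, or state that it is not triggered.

Through January 2019: €139,192
Through February 2019: €140,222
Through March 2019: €197,076
Through April 2019: €200,243
Through May 2019: €260,453
Through June 2019: €346,158
Through July 2019: €395,000
Through August 2019: €489,897
Through September 2019: €518,701
Through October 2019: €520,220 ← exceeds threshold

October 2019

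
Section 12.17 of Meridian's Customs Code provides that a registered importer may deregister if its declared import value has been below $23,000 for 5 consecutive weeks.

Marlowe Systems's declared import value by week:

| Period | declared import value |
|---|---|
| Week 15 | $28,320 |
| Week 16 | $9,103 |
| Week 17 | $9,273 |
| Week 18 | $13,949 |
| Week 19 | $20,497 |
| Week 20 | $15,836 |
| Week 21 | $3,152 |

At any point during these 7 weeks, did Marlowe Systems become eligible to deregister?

Weeks below $23,000: Week 16, Week 17, Week 18, Week 19, Week 20, Week 21.
Longest run of consecutive weeks below the threshold: 6.
6 ≥ 5, so Marlowe Systems became eligible.

Yes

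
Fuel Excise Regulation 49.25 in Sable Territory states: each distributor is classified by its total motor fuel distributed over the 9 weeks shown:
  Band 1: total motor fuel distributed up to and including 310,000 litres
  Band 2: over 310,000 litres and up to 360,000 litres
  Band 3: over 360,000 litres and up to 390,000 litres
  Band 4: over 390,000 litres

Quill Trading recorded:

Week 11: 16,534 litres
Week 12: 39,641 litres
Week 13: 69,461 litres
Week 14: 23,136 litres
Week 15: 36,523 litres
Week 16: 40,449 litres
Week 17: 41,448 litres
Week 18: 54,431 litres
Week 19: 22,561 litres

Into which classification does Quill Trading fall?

Total motor fuel distributed: 16,534 litres + 39,641 litres + 69,461 litres + 23,136 litres + 36,523 litres + 40,449 litres + 41,448 litres + 54,431 litres + 22,561 litres = 344,184 litres.
310,000 litres < 344,184 litres ≤ 360,000 litres, so Band 2 applies.

Band 2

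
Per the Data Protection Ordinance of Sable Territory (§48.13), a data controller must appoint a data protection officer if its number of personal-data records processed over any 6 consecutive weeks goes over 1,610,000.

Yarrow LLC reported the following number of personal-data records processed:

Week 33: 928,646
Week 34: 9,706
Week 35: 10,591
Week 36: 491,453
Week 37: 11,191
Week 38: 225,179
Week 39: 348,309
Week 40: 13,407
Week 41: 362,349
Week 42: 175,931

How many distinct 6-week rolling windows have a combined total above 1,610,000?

1

Week 33–Week 38: 928,646 + 9,706 + 10,591 + 491,453 + 11,191 + 225,179 = 1,676,766 (over)
Week 34–Week 39: 9,706 + 10,591 + 491,453 + 11,191 + 225,179 + 348,309 = 1,096,429 (under)
Week 35–Week 40: 10,591 + 491,453 + 11,191 + 225,179 + 348,309 + 13,407 = 1,100,130 (under)
Week 36–Week 41: 491,453 + 11,191 + 225,179 + 348,309 + 13,407 + 362,349 = 1,451,888 (under)
Week 37–Week 42: 11,191 + 225,179 + 348,309 + 13,407 + 362,349 + 175,931 = 1,136,366 (under)
1 window exceeds the threshold.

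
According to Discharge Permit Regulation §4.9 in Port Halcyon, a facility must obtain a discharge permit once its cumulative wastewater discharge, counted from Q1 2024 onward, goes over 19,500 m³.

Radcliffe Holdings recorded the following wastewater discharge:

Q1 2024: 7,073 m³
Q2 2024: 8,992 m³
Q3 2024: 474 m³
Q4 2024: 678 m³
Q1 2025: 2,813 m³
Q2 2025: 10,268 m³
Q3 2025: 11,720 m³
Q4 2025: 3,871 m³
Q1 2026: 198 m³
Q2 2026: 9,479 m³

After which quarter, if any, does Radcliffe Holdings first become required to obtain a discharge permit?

Through Q1 2024: 7,073 m³
Through Q2 2024: 16,065 m³
Through Q3 2024: 16,539 m³
Through Q4 2024: 17,217 m³
Through Q1 2025: 20,030 m³ ← exceeds threshold

Q1 2025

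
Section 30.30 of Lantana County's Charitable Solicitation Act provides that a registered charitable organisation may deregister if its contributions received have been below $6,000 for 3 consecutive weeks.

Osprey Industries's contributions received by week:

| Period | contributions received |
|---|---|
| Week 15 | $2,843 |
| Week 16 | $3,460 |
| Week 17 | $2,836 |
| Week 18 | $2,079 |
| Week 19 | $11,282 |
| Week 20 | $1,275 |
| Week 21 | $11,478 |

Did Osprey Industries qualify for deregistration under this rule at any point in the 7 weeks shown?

Weeks below $6,000: Week 15, Week 16, Week 17, Week 18, Week 20.
Longest run of consecutive weeks below the threshold: 4.
4 ≥ 3, so Osprey Industries became eligible.

Yes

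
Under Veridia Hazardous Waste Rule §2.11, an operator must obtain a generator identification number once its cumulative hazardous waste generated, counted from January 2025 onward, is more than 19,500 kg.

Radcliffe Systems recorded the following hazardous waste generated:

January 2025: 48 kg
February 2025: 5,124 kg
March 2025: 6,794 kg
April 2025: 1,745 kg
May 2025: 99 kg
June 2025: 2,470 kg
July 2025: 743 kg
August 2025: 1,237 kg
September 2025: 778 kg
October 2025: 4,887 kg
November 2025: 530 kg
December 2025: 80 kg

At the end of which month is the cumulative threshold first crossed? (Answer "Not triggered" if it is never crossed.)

October 2025

Through January 2025: 48 kg
Through February 2025: 5,172 kg
Through March 2025: 11,966 kg
Through April 2025: 13,711 kg
Through May 2025: 13,810 kg
Through June 2025: 16,280 kg
Through July 2025: 17,023 kg
Through August 2025: 18,260 kg
Through September 2025: 19,038 kg
Through October 2025: 23,925 kg ← exceeds threshold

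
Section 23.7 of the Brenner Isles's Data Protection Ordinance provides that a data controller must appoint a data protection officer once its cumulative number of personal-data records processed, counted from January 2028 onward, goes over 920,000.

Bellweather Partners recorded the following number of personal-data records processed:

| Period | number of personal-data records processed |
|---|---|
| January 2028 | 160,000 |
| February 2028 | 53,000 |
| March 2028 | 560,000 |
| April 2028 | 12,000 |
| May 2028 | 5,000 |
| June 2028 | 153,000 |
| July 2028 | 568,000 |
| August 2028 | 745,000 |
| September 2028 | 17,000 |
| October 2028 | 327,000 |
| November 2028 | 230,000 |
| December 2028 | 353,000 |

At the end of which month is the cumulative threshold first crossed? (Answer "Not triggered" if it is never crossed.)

Through January 2028: 160,000
Through February 2028: 213,000
Through March 2028: 773,000
Through April 2028: 785,000
Through May 2028: 790,000
Through June 2028: 943,000 ← exceeds threshold

June 2028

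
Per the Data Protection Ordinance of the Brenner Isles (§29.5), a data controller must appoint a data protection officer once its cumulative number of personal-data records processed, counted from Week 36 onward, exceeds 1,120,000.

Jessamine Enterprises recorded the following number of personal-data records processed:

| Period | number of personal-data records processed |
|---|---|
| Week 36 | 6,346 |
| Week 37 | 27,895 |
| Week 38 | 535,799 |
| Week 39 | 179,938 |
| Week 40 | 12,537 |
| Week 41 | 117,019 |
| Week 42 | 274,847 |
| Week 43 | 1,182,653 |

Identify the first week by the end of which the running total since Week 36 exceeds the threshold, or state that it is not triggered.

Through Week 36: 6,346
Through Week 37: 34,241
Through Week 38: 570,040
Through Week 39: 749,978
Through Week 40: 762,515
Through Week 41: 879,534
Through Week 42: 1,154,381 ← exceeds threshold

Week 42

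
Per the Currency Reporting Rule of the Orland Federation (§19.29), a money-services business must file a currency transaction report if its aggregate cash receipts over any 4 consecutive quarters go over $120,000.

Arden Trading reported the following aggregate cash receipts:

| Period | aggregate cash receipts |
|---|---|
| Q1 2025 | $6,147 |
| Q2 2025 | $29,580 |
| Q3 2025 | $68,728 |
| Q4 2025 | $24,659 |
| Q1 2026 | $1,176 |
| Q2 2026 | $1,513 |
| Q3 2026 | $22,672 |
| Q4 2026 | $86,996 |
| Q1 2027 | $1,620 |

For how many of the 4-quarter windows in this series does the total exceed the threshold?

2

Q1 2025–Q4 2025: $6,147 + $29,580 + $68,728 + $24,659 = $129,114 (over)
Q2 2025–Q1 2026: $29,580 + $68,728 + $24,659 + $1,176 = $124,143 (over)
Q3 2025–Q2 2026: $68,728 + $24,659 + $1,176 + $1,513 = $96,076 (under)
Q4 2025–Q3 2026: $24,659 + $1,176 + $1,513 + $22,672 = $50,020 (under)
Q1 2026–Q4 2026: $1,176 + $1,513 + $22,672 + $86,996 = $112,357 (under)
Q2 2026–Q1 2027: $1,513 + $22,672 + $86,996 + $1,620 = $112,801 (under)
2 windows exceed the threshold.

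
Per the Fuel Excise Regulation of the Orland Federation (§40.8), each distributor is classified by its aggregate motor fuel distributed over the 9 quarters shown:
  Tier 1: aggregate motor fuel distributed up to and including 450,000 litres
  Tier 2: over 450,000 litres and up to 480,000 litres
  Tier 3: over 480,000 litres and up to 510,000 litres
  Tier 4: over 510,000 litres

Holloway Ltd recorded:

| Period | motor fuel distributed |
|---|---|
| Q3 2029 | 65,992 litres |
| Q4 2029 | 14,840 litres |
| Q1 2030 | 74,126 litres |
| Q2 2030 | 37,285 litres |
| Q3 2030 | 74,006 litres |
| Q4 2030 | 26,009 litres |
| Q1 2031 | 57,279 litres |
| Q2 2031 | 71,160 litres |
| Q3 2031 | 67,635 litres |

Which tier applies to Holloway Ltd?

Aggregate motor fuel distributed: 65,992 litres + 14,840 litres + 74,126 litres + 37,285 litres + 74,006 litres + 26,009 litres + 57,279 litres + 71,160 litres + 67,635 litres = 488,332 litres.
480,000 litres < 488,332 litres ≤ 510,000 litres, so Tier 3 applies.

Tier 3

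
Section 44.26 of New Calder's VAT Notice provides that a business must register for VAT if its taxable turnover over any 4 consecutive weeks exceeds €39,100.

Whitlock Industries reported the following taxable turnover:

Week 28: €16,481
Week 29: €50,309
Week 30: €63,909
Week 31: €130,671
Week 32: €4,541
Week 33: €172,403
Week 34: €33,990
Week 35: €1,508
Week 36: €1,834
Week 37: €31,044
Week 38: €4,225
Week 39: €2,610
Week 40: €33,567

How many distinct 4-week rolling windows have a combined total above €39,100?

9

Week 28–Week 31: €16,481 + €50,309 + €63,909 + €130,671 = €261,370 (over)
Week 29–Week 32: €50,309 + €63,909 + €130,671 + €4,541 = €249,430 (over)
Week 30–Week 33: €63,909 + €130,671 + €4,541 + €172,403 = €371,524 (over)
Week 31–Week 34: €130,671 + €4,541 + €172,403 + €33,990 = €341,605 (over)
Week 32–Week 35: €4,541 + €172,403 + €33,990 + €1,508 = €212,442 (over)
Week 33–Week 36: €172,403 + €33,990 + €1,508 + €1,834 = €209,735 (over)
Week 34–Week 37: €33,990 + €1,508 + €1,834 + €31,044 = €68,376 (over)
Week 35–Week 38: €1,508 + €1,834 + €31,044 + €4,225 = €38,611 (under)
Week 36–Week 39: €1,834 + €31,044 + €4,225 + €2,610 = €39,713 (over)
Week 37–Week 40: €31,044 + €4,225 + €2,610 + €33,567 = €71,446 (over)
9 windows exceed the threshold.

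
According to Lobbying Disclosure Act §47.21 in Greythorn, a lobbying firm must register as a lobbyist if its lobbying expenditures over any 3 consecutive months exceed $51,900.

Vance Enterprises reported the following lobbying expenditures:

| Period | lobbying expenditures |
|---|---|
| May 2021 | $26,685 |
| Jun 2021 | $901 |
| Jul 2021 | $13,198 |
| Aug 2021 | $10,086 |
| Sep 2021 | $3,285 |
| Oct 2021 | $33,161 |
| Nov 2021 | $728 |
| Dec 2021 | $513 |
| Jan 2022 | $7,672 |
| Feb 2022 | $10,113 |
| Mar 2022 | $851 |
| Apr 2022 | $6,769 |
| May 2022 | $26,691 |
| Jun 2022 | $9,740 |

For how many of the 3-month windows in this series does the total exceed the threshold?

May 2021–Jul 2021: $26,685 + $901 + $13,198 = $40,784 (under)
Jun 2021–Aug 2021: $901 + $13,198 + $10,086 = $24,185 (under)
Jul 2021–Sep 2021: $13,198 + $10,086 + $3,285 = $26,569 (under)
Aug 2021–Oct 2021: $10,086 + $3,285 + $33,161 = $46,532 (under)
Sep 2021–Nov 2021: $3,285 + $33,161 + $728 = $37,174 (under)
Oct 2021–Dec 2021: $33,161 + $728 + $513 = $34,402 (under)
Nov 2021–Jan 2022: $728 + $513 + $7,672 = $8,913 (under)
Dec 2021–Feb 2022: $513 + $7,672 + $10,113 = $18,298 (under)
Jan 2022–Mar 2022: $7,672 + $10,113 + $851 = $18,636 (under)
Feb 2022–Apr 2022: $10,113 + $851 + $6,769 = $17,733 (under)
Mar 2022–May 2022: $851 + $6,769 + $26,691 = $34,311 (under)
Apr 2022–Jun 2022: $6,769 + $26,691 + $9,740 = $43,200 (under)
0 windows exceed the threshold.

0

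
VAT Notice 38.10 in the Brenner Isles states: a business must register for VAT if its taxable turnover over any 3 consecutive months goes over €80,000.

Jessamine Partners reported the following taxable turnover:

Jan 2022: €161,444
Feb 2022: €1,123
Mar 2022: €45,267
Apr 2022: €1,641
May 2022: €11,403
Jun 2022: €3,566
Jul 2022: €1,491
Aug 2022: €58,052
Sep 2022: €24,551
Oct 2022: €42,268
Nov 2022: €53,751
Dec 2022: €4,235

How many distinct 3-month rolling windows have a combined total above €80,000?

5

Jan 2022–Mar 2022: €161,444 + €1,123 + €45,267 = €207,834 (over)
Feb 2022–Apr 2022: €1,123 + €45,267 + €1,641 = €48,031 (under)
Mar 2022–May 2022: €45,267 + €1,641 + €11,403 = €58,311 (under)
Apr 2022–Jun 2022: €1,641 + €11,403 + €3,566 = €16,610 (under)
May 2022–Jul 2022: €11,403 + €3,566 + €1,491 = €16,460 (under)
Jun 2022–Aug 2022: €3,566 + €1,491 + €58,052 = €63,109 (under)
Jul 2022–Sep 2022: €1,491 + €58,052 + €24,551 = €84,094 (over)
Aug 2022–Oct 2022: €58,052 + €24,551 + €42,268 = €124,871 (over)
Sep 2022–Nov 2022: €24,551 + €42,268 + €53,751 = €120,570 (over)
Oct 2022–Dec 2022: €42,268 + €53,751 + €4,235 = €100,254 (over)
5 windows exceed the threshold.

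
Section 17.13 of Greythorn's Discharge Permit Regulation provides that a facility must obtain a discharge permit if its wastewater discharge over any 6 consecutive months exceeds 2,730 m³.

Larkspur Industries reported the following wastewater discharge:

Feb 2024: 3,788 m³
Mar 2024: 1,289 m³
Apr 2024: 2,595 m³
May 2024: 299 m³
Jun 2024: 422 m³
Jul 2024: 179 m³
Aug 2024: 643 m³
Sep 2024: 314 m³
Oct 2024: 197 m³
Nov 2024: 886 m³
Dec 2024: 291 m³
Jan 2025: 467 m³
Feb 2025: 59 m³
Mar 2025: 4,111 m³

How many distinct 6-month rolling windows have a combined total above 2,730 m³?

Feb 2024–Jul 2024: 3,788 m³ + 1,289 m³ + 2,595 m³ + 299 m³ + 422 m³ + 179 m³ = 8,572 m³ (over)
Mar 2024–Aug 2024: 1,289 m³ + 2,595 m³ + 299 m³ + 422 m³ + 179 m³ + 643 m³ = 5,427 m³ (over)
Apr 2024–Sep 2024: 2,595 m³ + 299 m³ + 422 m³ + 179 m³ + 643 m³ + 314 m³ = 4,452 m³ (over)
May 2024–Oct 2024: 299 m³ + 422 m³ + 179 m³ + 643 m³ + 314 m³ + 197 m³ = 2,054 m³ (under)
Jun 2024–Nov 2024: 422 m³ + 179 m³ + 643 m³ + 314 m³ + 197 m³ + 886 m³ = 2,641 m³ (under)
Jul 2024–Dec 2024: 179 m³ + 643 m³ + 314 m³ + 197 m³ + 886 m³ + 291 m³ = 2,510 m³ (under)
Aug 2024–Jan 2025: 643 m³ + 314 m³ + 197 m³ + 886 m³ + 291 m³ + 467 m³ = 2,798 m³ (over)
Sep 2024–Feb 2025: 314 m³ + 197 m³ + 886 m³ + 291 m³ + 467 m³ + 59 m³ = 2,214 m³ (under)
Oct 2024–Mar 2025: 197 m³ + 886 m³ + 291 m³ + 467 m³ + 59 m³ + 4,111 m³ = 6,011 m³ (over)
5 windows exceed the threshold.

5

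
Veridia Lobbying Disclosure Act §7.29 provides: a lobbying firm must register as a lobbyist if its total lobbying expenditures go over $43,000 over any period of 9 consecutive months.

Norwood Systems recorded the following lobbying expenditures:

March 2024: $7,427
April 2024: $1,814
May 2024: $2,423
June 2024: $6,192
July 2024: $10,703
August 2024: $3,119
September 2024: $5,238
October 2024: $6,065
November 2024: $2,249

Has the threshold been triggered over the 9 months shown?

Yes

Total lobbying expenditures: $7,427 + $1,814 + $2,423 + $6,192 + $10,703 + $3,119 + $5,238 + $6,065 + $2,249 = $45,230.
$45,230 > $43,000, so the threshold is exceeded.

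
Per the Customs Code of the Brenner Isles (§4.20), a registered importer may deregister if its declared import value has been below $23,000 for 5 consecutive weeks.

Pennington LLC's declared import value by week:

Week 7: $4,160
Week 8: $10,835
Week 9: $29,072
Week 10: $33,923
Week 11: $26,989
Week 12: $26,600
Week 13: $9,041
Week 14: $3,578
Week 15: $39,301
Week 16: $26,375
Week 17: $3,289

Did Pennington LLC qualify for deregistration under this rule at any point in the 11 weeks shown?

No

Weeks below $23,000: Week 7, Week 8, Week 13, Week 14, Week 17.
Longest run of consecutive weeks below the threshold: 2.
2 < 5, so Pennington LLC never became eligible.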